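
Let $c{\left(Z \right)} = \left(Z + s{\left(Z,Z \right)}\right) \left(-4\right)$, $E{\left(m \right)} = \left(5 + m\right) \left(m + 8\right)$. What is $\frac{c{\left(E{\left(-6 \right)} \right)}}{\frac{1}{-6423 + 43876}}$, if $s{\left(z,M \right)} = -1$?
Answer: $449436$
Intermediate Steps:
$E{\left(m \right)} = \left(5 + m\right) \left(8 + m\right)$
$c{\left(Z \right)} = 4 - 4 Z$ ($c{\left(Z \right)} = \left(Z - 1\right) \left(-4\right) = \left(-1 + Z\right) \left(-4\right) = 4 - 4 Z$)
$\frac{c{\left(E{\left(-6 \right)} \right)}}{\frac{1}{-6423 + 43876}} = \frac{4 - 4 \left(40 + \left(-6\right)^{2} + 13 \left(-6\right)\right)}{\frac{1}{-6423 + 43876}} = \frac{4 - 4 \left(40 + 36 - 78\right)}{\frac{1}{37453}} = \left(4 - -8\right) \frac{1}{\frac{1}{37453}} = \left(4 + 8\right) 37453 = 12 \cdot 37453 = 449436$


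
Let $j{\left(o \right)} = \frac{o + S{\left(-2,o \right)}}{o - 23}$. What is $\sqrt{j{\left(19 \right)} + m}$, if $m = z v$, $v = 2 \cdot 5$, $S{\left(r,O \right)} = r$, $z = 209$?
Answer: $\frac{9 \sqrt{103}}{2} \approx 45.67$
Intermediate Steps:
$v = 10$
$m = 2090$ ($m = 209 \cdot 10 = 2090$)
$j{\left(o \right)} = \frac{-2 + o}{-23 + o}$ ($j{\left(o \right)} = \frac{o - 2}{o - 23} = \frac{-2 + o}{-23 + o}$)
$\sqrt{j{\left(19 \right)} + m} = \sqrt{\frac{-2 + 19}{-23 + 19} + 2090} = \sqrt{\frac{1}{-4} \cdot 17 + 2090} = \sqrt{\left(- \frac{1}{4}\right) 17 + 2090} = \sqrt{- \frac{17}{4} + 2090} = \sqrt{\frac{8343}{4}} = \frac{9 \sqrt{103}}{2}$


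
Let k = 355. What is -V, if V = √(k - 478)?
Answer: -I*√123 ≈ -11.091*I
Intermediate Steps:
V = I*√123 (V = √(355 - 478) = √(-123) = I*√123 ≈ 11.091*I)
-V = -I*√123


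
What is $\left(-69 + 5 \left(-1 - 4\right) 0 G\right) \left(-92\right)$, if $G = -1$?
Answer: $6348$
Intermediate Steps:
$\left(-69 + 5 \left(-1 - 4\right) 0 G\right) \left(-92\right) = \left(-69 + 5 \left(-1 - 4\right) 0 \left(-1\right)\right) \left(-92\right) = \left(-69 + 5 \left(\left(-5\right) 0\right) \left(-1\right)\right) \left(-92\right) = \left(-69 + 5 \cdot 0 \left(-1\right)\right) \left(-92\right) = \left(-69 + 0 \left(-1\right)\right) \left(-92\right) = \left(-69 + 0\right) \left(-92\right) = \left(-69\right) \left(-92\right) = 6348$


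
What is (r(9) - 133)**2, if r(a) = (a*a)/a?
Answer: 15376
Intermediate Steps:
r(a) = a (r(a) = a**2/a = a)
(r(9) - 133)**2 = (9 - 133)**2 = (-124)**2 = 15376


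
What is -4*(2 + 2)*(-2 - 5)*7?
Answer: 784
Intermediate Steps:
-4*(2 + 2)*(-2 - 5)*7 = -16*(-7)*7 = -4*(-28)*7 = 112*7 = 784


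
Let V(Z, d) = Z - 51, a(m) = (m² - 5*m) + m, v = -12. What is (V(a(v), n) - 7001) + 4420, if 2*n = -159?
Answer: -2440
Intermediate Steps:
n = -159/2 (n = (½)*(-159) = -159/2 ≈ -79.500)
a(m) = m² - 4*m
V(Z, d) = -51 + Z
(V(a(v), n) - 7001) + 4420 = ((-51 - 12*(-4 - 12)) - 7001) + 4420 = ((-51 - 12*(-16)) - 7001) + 4420 = ((-51 + 192) - 7001) + 4420 = (141 - 7001) + 4420 = -6860 + 4420 = -2440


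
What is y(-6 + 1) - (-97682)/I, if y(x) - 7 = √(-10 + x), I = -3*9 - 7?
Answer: -2866 + I*√15 ≈ -2866.0 + 3.873*I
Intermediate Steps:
I = -34 (I = -27 - 7 = -34)
y(x) = 7 + √(-10 + x)
y(-6 + 1) - (-97682)/I = (7 + √(-10 + (-6 + 1))) - (-97682)/(-34) = (7 + √(-10 - 5)) - (-97682)*(-1)/34 = (7 + √(-15)) - 442*13/2 = (7 + I*√15) - 2873 = -2866 + I*√15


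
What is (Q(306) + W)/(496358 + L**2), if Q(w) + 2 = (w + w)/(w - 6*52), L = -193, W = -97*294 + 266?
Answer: -9452/177869 ≈ -0.053140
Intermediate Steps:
W = -28252 (W = -28518 + 266 = -28252)
Q(w) = -2 + 2*w/(-312 + w) (Q(w) = -2 + (w + w)/(w - 6*52) = -2 + (2*w)/(w - 312) = -2 + (2*w)/(-312 + w) = -2 + 2*w/(-312 + w))
(Q(306) + W)/(496358 + L**2) = (624/(-312 + 306) - 28252)/(496358 + (-193)**2) = (624/(-6) - 28252)/(496358 + 37249) = (624*(-1/6) - 28252)/533607 = (-104 - 28252)*(1/533607) = -28356*1/533607 = -9452/177869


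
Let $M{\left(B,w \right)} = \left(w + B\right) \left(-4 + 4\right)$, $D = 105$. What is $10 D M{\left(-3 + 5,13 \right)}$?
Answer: $0$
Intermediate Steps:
$M{\left(B,w \right)} = 0$ ($M{\left(B,w \right)} = \left(B + w\right) 0 = 0$)
$10 D M{\left(-3 + 5,13 \right)} = 10 \cdot 105 \cdot 0 = 1050 \cdot 0 = 0$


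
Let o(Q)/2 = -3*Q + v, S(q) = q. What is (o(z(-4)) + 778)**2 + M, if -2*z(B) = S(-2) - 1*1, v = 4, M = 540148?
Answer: 1143877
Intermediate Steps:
z(B) = 3/2 (z(B) = -(-2 - 1*1)/2 = -(-2 - 1)/2 = -1/2*(-3) = 3/2)
o(Q) = 8 - 6*Q (o(Q) = 2*(-3*Q + 4) = 2*(4 - 3*Q) = 8 - 6*Q)
(o(z(-4)) + 778)**2 + M = ((8 - 6*3/2) + 778)**2 + 540148 = ((8 - 9) + 778)**2 + 540148 = (-1 + 778)**2 + 540148 = 777**2 + 540148 = 603729 + 540148 = 1143877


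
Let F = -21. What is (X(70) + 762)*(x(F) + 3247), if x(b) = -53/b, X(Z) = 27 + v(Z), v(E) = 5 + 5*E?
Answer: 78066560/21 ≈ 3.7175e+6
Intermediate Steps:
X(Z) = 32 + 5*Z (X(Z) = 27 + (5 + 5*Z) = 32 + 5*Z)
(X(70) + 762)*(x(F) + 3247) = ((32 + 5*70) + 762)*(-53/(-21) + 3247) = ((32 + 350) + 762)*(-53*(-1/21) + 3247) = (382 + 762)*(53/21 + 3247) = 1144*(68240/21) = 78066560/21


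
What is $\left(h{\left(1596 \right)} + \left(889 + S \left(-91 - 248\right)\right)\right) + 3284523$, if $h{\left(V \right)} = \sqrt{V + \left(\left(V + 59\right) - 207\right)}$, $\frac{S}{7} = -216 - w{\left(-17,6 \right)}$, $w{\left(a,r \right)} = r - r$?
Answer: $3797980 + 2 \sqrt{761} \approx 3.798 \cdot 10^{6}$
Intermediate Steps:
$w{\left(a,r \right)} = 0$
$S = -1512$ ($S = 7 \left(-216 - 0\right) = 7 \left(-216 + 0\right) = 7 \left(-216\right) = -1512$)
$h{\left(V \right)} = \sqrt{-148 + 2 V}$ ($h{\left(V \right)} = \sqrt{V + \left(\left(59 + V\right) - 207\right)} = \sqrt{V + \left(-148 + V\right)} = \sqrt{-148 + 2 V}$)
$\left(h{\left(1596 \right)} + \left(889 + S \left(-91 - 248\right)\right)\right) + 3284523 = \left(\sqrt{-148 + 2 \cdot 1596} - \left(-889 + 1512 \left(-91 - 248\right)\right)\right) + 3284523 = \left(\sqrt{-148 + 3192} - \left(-889 + 1512 \left(-91 - 248\right)\right)\right) + 3284523 = \left(\sqrt{3044} + \left(889 - -512568\right)\right) + 3284523 = \left(2 \sqrt{761} + \left(889 + 512568\right)\right) + 3284523 = \left(2 \sqrt{761} + 513457\right) + 3284523 = \left(513457 + 2 \sqrt{761}\right) + 3284523 = 3797980 + 2 \sqrt{761}$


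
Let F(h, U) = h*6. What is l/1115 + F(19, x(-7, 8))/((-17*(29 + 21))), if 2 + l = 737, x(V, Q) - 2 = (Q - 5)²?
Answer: 49764/94775 ≈ 0.52507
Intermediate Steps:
x(V, Q) = 2 + (-5 + Q)² (x(V, Q) = 2 + (Q - 5)² = 2 + (-5 + Q)²)
F(h, U) = 6*h
l = 735 (l = -2 + 737 = 735)
l/1115 + F(19, x(-7, 8))/((-17*(29 + 21))) = 735/1115 + (6*19)/((-17*(29 + 21))) = 735*(1/1115) + 114/((-17*50)) = 147/223 + 114/(-850) = 147/223 + 114*(-1/850) = 147/223 - 57/425 = 49764/94775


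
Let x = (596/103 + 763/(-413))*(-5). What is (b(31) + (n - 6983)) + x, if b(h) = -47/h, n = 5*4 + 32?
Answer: -1309706151/188387 ≈ -6952.2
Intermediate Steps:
n = 52 (n = 20 + 32 = 52)
x = -119685/6077 (x = (596*(1/103) + 763*(-1/413))*(-5) = (596/103 - 109/59)*(-5) = (23937/6077)*(-5) = -119685/6077 ≈ -19.695)
(b(31) + (n - 6983)) + x = (-47/31 + (52 - 6983)) - 119685/6077 = (-47*1/31 - 6931) - 119685/6077 = (-47/31 - 6931) - 119685/6077 = -214908/31 - 119685/6077 = -1309706151/188387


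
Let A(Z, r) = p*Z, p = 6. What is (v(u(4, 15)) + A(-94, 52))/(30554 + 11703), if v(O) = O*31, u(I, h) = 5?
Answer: -409/42257 ≈ -0.0096789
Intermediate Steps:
A(Z, r) = 6*Z
v(O) = 31*O
(v(u(4, 15)) + A(-94, 52))/(30554 + 11703) = (31*5 + 6*(-94))/(30554 + 11703) = (155 - 564)/42257 = -409*1/42257 = -409/42257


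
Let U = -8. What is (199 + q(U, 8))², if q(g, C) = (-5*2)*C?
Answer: 14161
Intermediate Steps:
q(g, C) = -10*C
(199 + q(U, 8))² = (199 - 10*8)² = (199 - 80)² = 119² = 14161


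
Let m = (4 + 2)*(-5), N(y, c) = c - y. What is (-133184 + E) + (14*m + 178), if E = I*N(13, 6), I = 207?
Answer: -134875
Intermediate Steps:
m = -30 (m = 6*(-5) = -30)
E = -1449 (E = 207*(6 - 1*13) = 207*(6 - 13) = 207*(-7) = -1449)
(-133184 + E) + (14*m + 178) = (-133184 - 1449) + (14*(-30) + 178) = -134633 + (-420 + 178) = -134633 - 242 = -134875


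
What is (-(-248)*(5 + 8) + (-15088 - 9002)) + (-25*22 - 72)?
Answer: -21488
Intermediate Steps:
(-(-248)*(5 + 8) + (-15088 - 9002)) + (-25*22 - 72) = (-(-248)*13 - 24090) + (-550 - 72) = (-124*(-26) - 24090) - 622 = (3224 - 24090) - 622 = -20866 - 622 = -21488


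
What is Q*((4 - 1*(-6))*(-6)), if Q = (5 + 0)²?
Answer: -1500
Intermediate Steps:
Q = 25 (Q = 5² = 25)
Q*((4 - 1*(-6))*(-6)) = 25*((4 - 1*(-6))*(-6)) = 25*((4 + 6)*(-6)) = 25*(10*(-6)) = 25*(-60) = -1500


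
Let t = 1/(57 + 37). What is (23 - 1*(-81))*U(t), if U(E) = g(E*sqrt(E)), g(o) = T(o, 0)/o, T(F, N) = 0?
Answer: 0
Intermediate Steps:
t = 1/94 ≈ 0.010638
g(o) = 0 (g(o) = 0/o = 0)
U(E) = 0
(23 - 1*(-81))*U(t) = (23 - 1*(-81))*0 = (23 + 81)*0 = 104*0 = 0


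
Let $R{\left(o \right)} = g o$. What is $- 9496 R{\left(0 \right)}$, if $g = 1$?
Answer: $0$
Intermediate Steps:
$R{\left(o \right)} = o$ ($R{\left(o \right)} = 1 o = o$)
$- 9496 R{\left(0 \right)} = \left(-9496\right) 0 = 0$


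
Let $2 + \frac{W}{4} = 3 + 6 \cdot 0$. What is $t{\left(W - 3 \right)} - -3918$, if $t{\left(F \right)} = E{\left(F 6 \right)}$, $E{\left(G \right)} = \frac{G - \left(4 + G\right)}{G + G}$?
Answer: $\frac{11753}{3} \approx 3917.7$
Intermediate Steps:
$W = 4$ ($W = -8 + 4 \left(3 + 6 \cdot 0\right) = -8 + 4 \left(3 + 0\right) = -8 + 4 \cdot 3 = -8 + 12 = 4$)
$E{\left(G \right)} = - \frac{2}{G}$ ($E{\left(G \right)} = - \frac{4}{2 G} = - 4 \frac{1}{2 G} = - \frac{2}{G}$)
$t{\left(F \right)} = - \frac{1}{3 F}$ ($t{\left(F \right)} = - \frac{2}{F 6} = - \frac{2}{6 F} = - 2 \frac{1}{6 F} = - \frac{1}{3 F}$)
$t{\left(W - 3 \right)} - -3918 = - \frac{1}{3 \left(4 - 3\right)} - -3918 = - \frac{1}{3 \left(4 - 3\right)} + 3918 = - \frac{1}{3 \cdot 1} + 3918 = \left(- \frac{1}{3}\right) 1 + 3918 = - \frac{1}{3} + 3918 = \frac{11753}{3}$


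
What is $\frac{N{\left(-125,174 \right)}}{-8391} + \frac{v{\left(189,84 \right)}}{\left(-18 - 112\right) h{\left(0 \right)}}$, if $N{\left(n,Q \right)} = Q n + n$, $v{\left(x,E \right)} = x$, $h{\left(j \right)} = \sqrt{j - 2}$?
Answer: $\frac{21875}{8391} + \frac{189 i \sqrt{2}}{260} \approx 2.607 + 1.028 i$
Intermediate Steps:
$h{\left(j \right)} = \sqrt{-2 + j}$
$N{\left(n,Q \right)} = n + Q n$
$\frac{N{\left(-125,174 \right)}}{-8391} + \frac{v{\left(189,84 \right)}}{\left(-18 - 112\right) h{\left(0 \right)}} = \frac{\left(-125\right) \left(1 + 174\right)}{-8391} + \frac{189}{\left(-18 - 112\right) \sqrt{-2 + 0}} = \left(-125\right) 175 \left(- \frac{1}{8391}\right) + \frac{189}{\left(-130\right) \sqrt{-2}} = \left(-21875\right) \left(- \frac{1}{8391}\right) + \frac{189}{\left(-130\right) i \sqrt{2}} = \frac{21875}{8391} + \frac{189}{\left(-130\right) i \sqrt{2}} = \frac{21875}{8391} + 189 \frac{i \sqrt{2}}{260} = \frac{21875}{8391} + \frac{189 i \sqrt{2}}{260}$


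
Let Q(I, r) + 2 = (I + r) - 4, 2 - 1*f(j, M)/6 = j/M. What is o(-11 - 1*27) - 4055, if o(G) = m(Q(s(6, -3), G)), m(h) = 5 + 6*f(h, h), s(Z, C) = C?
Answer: -4014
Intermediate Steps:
f(j, M) = 12 - 6*j/M
Q(I, r) = -6 + I + r (Q(I, r) = -2 + ((I + r) - 4) = -2 + (-4 + I + r) = -6 + I + r)
m(h) = 41 (m(h) = 5 + 6*(12 - 6*h/h) = 5 + 6*(12 - 6) = 5 + 6*6 = 5 + 36 = 41)
o(G) = 41
o(-11 - 1*27) - 4055 = 41 - 4055 = -4014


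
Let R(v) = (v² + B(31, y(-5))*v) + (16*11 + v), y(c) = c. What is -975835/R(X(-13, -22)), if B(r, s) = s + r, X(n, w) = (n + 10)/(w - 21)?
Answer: -257759845/46988 ≈ -5485.7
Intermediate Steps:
X(n, w) = (10 + n)/(-21 + w)
B(r, s) = r + s
R(v) = 176 + v² + 27*v (R(v) = (v² + (31 - 5)*v) + (16*11 + v) = (v² + 26*v) + (176 + v) = 176 + v² + 27*v)
-975835/R(X(-13, -22)) = -975835/(176 + ((10 - 13)/(-21 - 22))² + 27*((10 - 13)/(-21 - 22))) = -975835/(176 + (-3/(-43))² + 27*(-3/(-43))) = -975835/(176 + (-1/43*(-3))² + 27*(-1/43*(-3))) = -975835/(176 + (3/43)² + 27*(3/43)) = -975835/(176 + 9/1849 + 81/43) = -975835/328916/1849 = -975835*1849/328916 = -257759845/46988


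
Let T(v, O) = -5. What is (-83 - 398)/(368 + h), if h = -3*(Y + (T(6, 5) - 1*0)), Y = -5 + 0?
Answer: -481/398 ≈ -1.2085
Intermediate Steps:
Y = -5
h = 30 (h = -3*(-5 + (-5 - 1*0)) = -3*(-5 + (-5 + 0)) = -3*(-5 - 5) = -3*(-10) = 30)
(-83 - 398)/(368 + h) = (-83 - 398)/(368 + 30) = -481/398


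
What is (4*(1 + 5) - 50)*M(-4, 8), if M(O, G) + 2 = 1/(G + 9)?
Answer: 858/17 ≈ 50.471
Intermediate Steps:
M(O, G) = -2 + 1/(9 + G) (M(O, G) = -2 + 1/(G + 9) = -2 + 1/(9 + G))
(4*(1 + 5) - 50)*M(-4, 8) = (4*(1 + 5) - 50)*((-17 - 2*8)/(9 + 8)) = (4*6 - 50)*((-17 - 16)/17) = (24 - 50)*((1/17)*(-33)) = -26*(-33/17) = 858/17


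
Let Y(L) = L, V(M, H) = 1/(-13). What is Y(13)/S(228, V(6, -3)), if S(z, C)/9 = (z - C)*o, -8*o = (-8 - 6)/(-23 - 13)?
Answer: -2704/20755 ≈ -0.13028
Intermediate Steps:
o = -7/144 (o = -(-8 - 6)/(8*(-23 - 13)) = -(-7)/(4*(-36)) = -(-7)*(-1)/(4*36) = -⅛*7/18 = -7/144 ≈ -0.048611)
V(M, H) = -1/13
S(z, C) = -7*z/16 + 7*C/16 (S(z, C) = 9*((z - C)*(-7/144)) = 9*(-7*z/144 + 7*C/144) = -7*z/16 + 7*C/16)
Y(13)/S(228, V(6, -3)) = 13/(-7/16*228 + (7/16)*(-1/13)) = 13/(-399/4 - 7/208) = 13/(-20755/208) = 13*(-208/20755) = -2704/20755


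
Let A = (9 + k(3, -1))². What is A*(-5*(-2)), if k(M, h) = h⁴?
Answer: 1000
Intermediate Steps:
A = 100 (A = (9 + (-1)⁴)² = (9 + 1)² = 10² = 100)
A*(-5*(-2)) = 100*(-5*(-2)) = 100*10 = 1000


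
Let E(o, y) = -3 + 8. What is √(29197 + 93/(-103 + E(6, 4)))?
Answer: √5722426/14 ≈ 170.87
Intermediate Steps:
E(o, y) = 5
√(29197 + 93/(-103 + E(6, 4))) = √(29197 + 93/(-103 + 5)) = √(29197 + 93/(-98)) = √(29197 - 1/98*93) = √(29197 - 93/98) = √(2861213/98) = √5722426/14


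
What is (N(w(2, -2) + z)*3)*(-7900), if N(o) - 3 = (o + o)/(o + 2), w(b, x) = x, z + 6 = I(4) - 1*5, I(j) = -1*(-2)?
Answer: -387100/3 ≈ -1.2903e+5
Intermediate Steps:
I(j) = 2
z = -9 (z = -6 + (2 - 1*5) = -6 + (2 - 5) = -6 - 3 = -9)
N(o) = 3 + 2*o/(2 + o) (N(o) = 3 + (o + o)/(o + 2) = 3 + (2*o)/(2 + o) = 3 + 2*o/(2 + o))
(N(w(2, -2) + z)*3)*(-7900) = (((6 + 5*(-2 - 9))/(2 + (-2 - 9)))*3)*(-7900) = (((6 + 5*(-11))/(2 - 11))*3)*(-7900) = (((6 - 55)/(-9))*3)*(-7900) = (-1/9*(-49)*3)*(-7900) = ((49/9)*3)*(-7900) = (49/3)*(-7900) = -387100/3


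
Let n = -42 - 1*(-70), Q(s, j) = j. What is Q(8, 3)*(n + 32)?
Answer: 180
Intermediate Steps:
n = 28 (n = -42 + 70 = 28)
Q(8, 3)*(n + 32) = 3*(28 + 32) = 3*60 = 180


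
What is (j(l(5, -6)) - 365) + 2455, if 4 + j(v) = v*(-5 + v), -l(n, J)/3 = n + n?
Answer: 3136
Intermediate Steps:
l(n, J) = -6*n (l(n, J) = -3*(n + n) = -6*n)
j(v) = -4 + v*(-5 + v)
(j(l(5, -6)) - 365) + 2455 = ((-4 + (-6*5)² - (-30)*5) - 365) + 2455 = ((-4 + (-30)² - 5*(-30)) - 365) + 2455 = ((-4 + 900 + 150) - 365) + 2455 = (1046 - 365) + 2455 = 681 + 2455 = 3136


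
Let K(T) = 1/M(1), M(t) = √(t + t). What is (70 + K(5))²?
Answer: (140 + √2)²/4 ≈ 4999.5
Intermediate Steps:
M(t) = √2*√t (M(t) = √(2*t) = √2*√t)
K(T) = √2/2 (K(T) = 1/(√2*√1) = 1/(√2*1) = 1/(√2) = √2/2)
(70 + K(5))² = (70 + √2/2)²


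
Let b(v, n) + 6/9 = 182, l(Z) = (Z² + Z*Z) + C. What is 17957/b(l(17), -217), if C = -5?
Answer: 53871/544 ≈ 99.028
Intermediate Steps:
l(Z) = -5 + 2*Z² (l(Z) = (Z² + Z*Z) - 5 = (Z² + Z²) - 5 = 2*Z² - 5 = -5 + 2*Z²)
b(v, n) = 544/3 (b(v, n) = -⅔ + 182 = 544/3)
17957/b(l(17), -217) = 17957/(544/3) = 17957*(3/544) = 53871/544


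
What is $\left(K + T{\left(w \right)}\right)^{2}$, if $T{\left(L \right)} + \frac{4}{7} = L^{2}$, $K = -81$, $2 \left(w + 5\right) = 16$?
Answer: $\frac{258064}{49} \approx 5266.6$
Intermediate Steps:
$w = 3$ ($w = -5 + \frac{1}{2} \cdot 16 = -5 + 8 = 3$)
$T{\left(L \right)} = - \frac{4}{7} + L^{2}$
$\left(K + T{\left(w \right)}\right)^{2} = \left(-81 - \left(\frac{4}{7} - 3^{2}\right)\right)^{2} = \left(-81 + \left(- \frac{4}{7} + 9\right)\right)^{2} = \left(-81 + \frac{59}{7}\right)^{2} = \left(- \frac{508}{7}\right)^{2} = \frac{258064}{49}$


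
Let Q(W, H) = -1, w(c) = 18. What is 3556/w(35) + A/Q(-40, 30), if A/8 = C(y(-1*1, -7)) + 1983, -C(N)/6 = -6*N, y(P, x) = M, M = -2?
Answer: -135814/9 ≈ -15090.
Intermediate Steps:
y(P, x) = -2
C(N) = 36*N (C(N) = -(-36)*N = 36*N)
A = 15288 (A = 8*(36*(-2) + 1983) = 8*(-72 + 1983) = 8*1911 = 15288)
3556/w(35) + A/Q(-40, 30) = 3556/18 + 15288/(-1) = 3556*(1/18) + 15288*(-1) = 1778/9 - 15288 = -135814/9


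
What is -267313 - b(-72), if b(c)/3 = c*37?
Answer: -259321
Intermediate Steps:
b(c) = 111*c (b(c) = 3*(c*37) = 3*(37*c) = 111*c)
-267313 - b(-72) = -267313 - 111*(-72) = -267313 - 1*(-7992) = -267313 + 7992 = -259321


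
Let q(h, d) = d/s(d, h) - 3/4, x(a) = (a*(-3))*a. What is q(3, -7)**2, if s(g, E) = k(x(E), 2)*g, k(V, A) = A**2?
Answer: 1/4 ≈ 0.25000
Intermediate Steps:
x(a) = -3*a**2 (x(a) = (-3*a)*a = -3*a**2)
s(g, E) = 4*g (s(g, E) = 2**2*g = 4*g)
q(h, d) = -1/2 (q(h, d) = d/((4*d)) - 3/4 = d*(1/(4*d)) - 3*1/4 = 1/4 - 3/4 = -1/2)
q(3, -7)**2 = (-1/2)**2 = 1/4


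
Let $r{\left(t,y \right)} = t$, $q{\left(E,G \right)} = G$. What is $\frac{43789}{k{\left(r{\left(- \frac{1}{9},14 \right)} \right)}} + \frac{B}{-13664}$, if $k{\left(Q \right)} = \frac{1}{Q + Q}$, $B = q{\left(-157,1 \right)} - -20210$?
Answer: $- \frac{1196847691}{122976} \approx -9732.4$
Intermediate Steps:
$B = 20211$ ($B = 1 - -20210 = 1 + 20210 = 20211$)
$k{\left(Q \right)} = \frac{1}{2 Q}$
$\frac{43789}{k{\left(r{\left(- \frac{1}{9},14 \right)} \right)}} + \frac{B}{-13664} = \frac{43789}{\frac{1}{2} \frac{1}{\left(-1\right) \frac{1}{9}}} + \frac{20211}{-13664} = \frac{43789}{\frac{1}{2} \frac{1}{\left(-1\right) \frac{1}{9}}} + 20211 \left(- \frac{1}{13664}\right) = \frac{43789}{\frac{1}{2} \frac{1}{- \frac{1}{9}}} - \frac{20211}{13664} = \frac{43789}{\frac{1}{2} \left(-9\right)} - \frac{20211}{13664} = \frac{43789}{- \frac{9}{2}} - \frac{20211}{13664} = 43789 \left(- \frac{2}{9}\right) - \frac{20211}{13664} = - \frac{87578}{9} - \frac{20211}{13664} = - \frac{1196847691}{122976}$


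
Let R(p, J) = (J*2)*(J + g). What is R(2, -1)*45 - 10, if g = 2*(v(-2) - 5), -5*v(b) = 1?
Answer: 1016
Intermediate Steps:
v(b) = -1/5 (v(b) = -1/5*1 = -1/5)
g = -52/5 (g = 2*(-1/5 - 5) = 2*(-26/5) = -52/5 ≈ -10.400)
R(p, J) = 2*J*(-52/5 + J) (R(p, J) = (J*2)*(J - 52/5) = (2*J)*(-52/5 + J) = 2*J*(-52/5 + J))
R(2, -1)*45 - 10 = ((2/5)*(-1)*(-52 + 5*(-1)))*45 - 10 = ((2/5)*(-1)*(-52 - 5))*45 - 10 = ((2/5)*(-1)*(-57))*45 - 10 = (114/5)*45 - 10 = 1026 - 10 = 1016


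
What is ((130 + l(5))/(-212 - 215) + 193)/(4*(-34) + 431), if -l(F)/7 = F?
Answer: 82316/125965 ≈ 0.65348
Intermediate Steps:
l(F) = -7*F
((130 + l(5))/(-212 - 215) + 193)/(4*(-34) + 431) = ((130 - 7*5)/(-212 - 215) + 193)/(4*(-34) + 431) = ((130 - 35)/(-427) + 193)/(-136 + 431) = (95*(-1/427) + 193)/295 = (-95/427 + 193)*(1/295) = (82316/427)*(1/295) = 82316/125965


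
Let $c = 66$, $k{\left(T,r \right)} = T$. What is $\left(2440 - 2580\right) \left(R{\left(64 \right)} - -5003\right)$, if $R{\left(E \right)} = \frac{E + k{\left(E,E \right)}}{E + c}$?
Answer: $- \frac{9107252}{13} \approx -7.0056 \cdot 10^{5}$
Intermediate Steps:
$R{\left(E \right)} = \frac{2 E}{66 + E}$ ($R{\left(E \right)} = \frac{E + E}{E + 66} = \frac{2 E}{66 + E}$)
$\left(2440 - 2580\right) \left(R{\left(64 \right)} - -5003\right) = \left(2440 - 2580\right) \left(2 \cdot 64 \frac{1}{66 + 64} - -5003\right) = - 140 \left(2 \cdot 64 \cdot \frac{1}{130} + 5003\right) = - 140 \left(\frac{64}{65} + 5003\right) = \left(-140\right) \frac{325259}{65} = - \frac{9107252}{13}$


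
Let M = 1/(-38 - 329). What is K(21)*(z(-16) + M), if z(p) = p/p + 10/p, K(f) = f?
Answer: 22953/2936 ≈ 7.8178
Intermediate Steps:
z(p) = 1 + 10/p
M = -1/367 (M = 1/(-367) = -1/367 ≈ -0.0027248)
K(21)*(z(-16) + M) = 21*((10 - 16)/(-16) - 1/367) = 21*(-1/16*(-6) - 1/367) = 21*(3/8 - 1/367) = 21*(1093/2936) = 22953/2936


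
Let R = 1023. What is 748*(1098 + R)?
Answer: 1586508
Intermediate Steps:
748*(1098 + R) = 748*(1098 + 1023) = 748*2121 = 1586508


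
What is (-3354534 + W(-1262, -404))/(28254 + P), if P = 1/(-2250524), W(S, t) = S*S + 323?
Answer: -3964448811108/63586305095 ≈ -62.348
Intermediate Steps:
W(S, t) = 323 + S² (W(S, t) = S² + 323 = 323 + S²)
P = -1/2250524 ≈ -4.4434e-7
(-3354534 + W(-1262, -404))/(28254 + P) = (-3354534 + (323 + (-1262)²))/(28254 - 1/2250524) = (-3354534 + (323 + 1592644))/(63586305095/2250524) = (-3354534 + 1592967)*(2250524/63586305095) = -1761567*2250524/63586305095 = -3964448811108/63586305095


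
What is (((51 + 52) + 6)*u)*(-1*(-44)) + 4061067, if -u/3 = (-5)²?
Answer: 3701367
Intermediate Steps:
u = -75 (u = -3*(-5)² = -3*25 = -75)
(((51 + 52) + 6)*u)*(-1*(-44)) + 4061067 = (((51 + 52) + 6)*(-75))*(-1*(-44)) + 4061067 = ((103 + 6)*(-75))*44 + 4061067 = (109*(-75))*44 + 4061067 = -8175*44 + 4061067 = -359700 + 4061067 = 3701367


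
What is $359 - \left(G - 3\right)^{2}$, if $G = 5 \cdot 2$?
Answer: $310$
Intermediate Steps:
$G = 10$
$359 - \left(G - 3\right)^{2} = 359 - \left(10 - 3\right)^{2} = 359 - 7^{2} = 359 - 49 = 310$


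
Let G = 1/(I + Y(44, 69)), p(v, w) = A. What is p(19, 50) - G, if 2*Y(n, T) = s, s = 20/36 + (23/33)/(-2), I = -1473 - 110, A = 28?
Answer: 17551552/626827 ≈ 28.001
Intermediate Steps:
p(v, w) = 28
I = -1583
s = 41/198 (s = 20*(1/36) + (23*(1/33))*(-½) = 5/9 + (23/33)*(-½) = 5/9 - 23/66 = 41/198 ≈ 0.20707)
Y(n, T) = 41/396 (Y(n, T) = (½)*(41/198) = 41/396)
G = -396/626827 (G = 1/(-1583 + 41/396) = 1/(-626827/396) = -396/626827 ≈ -0.00063175)
p(19, 50) - G = 28 - 1*(-396/626827) = 28 + 396/626827 = 17551552/626827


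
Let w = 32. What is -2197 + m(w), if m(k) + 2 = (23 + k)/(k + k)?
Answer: -140681/64 ≈ -2198.1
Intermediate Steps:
m(k) = -2 + (23 + k)/(2*k) (m(k) = -2 + (23 + k)/(k + k) = -2 + (23 + k)/((2*k)) = -2 + (23 + k)*(1/(2*k)) = -2 + (23 + k)/(2*k))
-2197 + m(w) = -2197 + (1/2)*(23 - 3*32)/32 = -2197 + (1/2)*(1/32)*(23 - 96) = -2197 + (1/2)*(1/32)*(-73) = -2197 - 73/64 = -140681/64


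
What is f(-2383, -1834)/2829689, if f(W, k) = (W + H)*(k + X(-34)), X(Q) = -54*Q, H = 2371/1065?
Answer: -5071048/3013618785 ≈ -0.0016827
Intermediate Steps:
H = 2371/1065 (H = 2371*(1/1065) = 2371/1065 ≈ 2.2263)
f(W, k) = (1836 + k)*(2371/1065 + W) (f(W, k) = (W + 2371/1065)*(k - 54*(-34)) = (2371/1065 + W)*(k + 1836) = (2371/1065 + W)*(1836 + k) = (1836 + k)*(2371/1065 + W))
f(-2383, -1834)/2829689 = (1451052/355 + 1836*(-2383) + (2371/1065)*(-1834) - 2383*(-1834))/2829689 = (1451052/355 - 4375188 - 4348414/1065 + 4370422)*(1/2829689) = -5071048/1065*1/2829689 = -5071048/3013618785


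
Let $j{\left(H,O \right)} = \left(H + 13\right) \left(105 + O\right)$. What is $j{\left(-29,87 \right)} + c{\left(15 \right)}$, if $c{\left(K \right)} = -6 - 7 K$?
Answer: $-3183$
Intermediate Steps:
$j{\left(H,O \right)} = \left(13 + H\right) \left(105 + O\right)$
$j{\left(-29,87 \right)} + c{\left(15 \right)} = \left(1365 + 13 \cdot 87 + 105 \left(-29\right) - 2523\right) - 111 = \left(1365 + 1131 - 3045 - 2523\right) - 111 = -3072 - 111 = -3183$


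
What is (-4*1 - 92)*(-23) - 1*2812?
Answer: -604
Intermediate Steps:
(-4*1 - 92)*(-23) - 1*2812 = (-4 - 92)*(-23) - 2812 = -96*(-23) - 2812 = 2208 - 2812 = -604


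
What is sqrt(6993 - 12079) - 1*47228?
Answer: -47228 + I*sqrt(5086) ≈ -47228.0 + 71.316*I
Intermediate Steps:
sqrt(6993 - 12079) - 1*47228 = sqrt(-5086) - 47228 = I*sqrt(5086) - 47228 = -47228 + I*sqrt(5086)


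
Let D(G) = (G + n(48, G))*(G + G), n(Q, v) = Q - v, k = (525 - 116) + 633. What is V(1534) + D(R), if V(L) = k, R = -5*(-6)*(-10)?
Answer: -27758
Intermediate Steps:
k = 1042 (k = 409 + 633 = 1042)
R = -300 (R = 30*(-10) = -300)
V(L) = 1042
D(G) = 96*G (D(G) = (G + (48 - G))*(G + G) = 48*(2*G) = 96*G)
V(1534) + D(R) = 1042 + 96*(-300) = 1042 - 28800 = -27758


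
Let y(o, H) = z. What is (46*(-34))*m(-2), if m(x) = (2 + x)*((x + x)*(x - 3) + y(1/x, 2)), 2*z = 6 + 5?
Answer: 0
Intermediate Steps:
z = 11/2 (z = (6 + 5)/2 = (½)*11 = 11/2 ≈ 5.5000)
y(o, H) = 11/2
m(x) = (2 + x)*(11/2 + 2*x*(-3 + x)) (m(x) = (2 + x)*((x + x)*(x - 3) + 11/2) = (2 + x)*((2*x)*(-3 + x) + 11/2) = (2 + x)*(2*x*(-3 + x) + 11/2) = (2 + x)*(11/2 + 2*x*(-3 + x)))
(46*(-34))*m(-2) = (46*(-34))*(11 - 2*(-2)² + 2*(-2)³ - 13/2*(-2)) = -1564*(11 - 2*4 + 2*(-8) + 13) = -1564*(11 - 8 - 16 + 13) = -1564*0 = 0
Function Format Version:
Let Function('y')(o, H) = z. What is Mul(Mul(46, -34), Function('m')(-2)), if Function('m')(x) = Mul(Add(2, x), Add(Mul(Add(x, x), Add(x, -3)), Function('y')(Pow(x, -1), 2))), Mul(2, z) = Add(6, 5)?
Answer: 0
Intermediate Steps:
z = Rational(11, 2) (z = Mul(Rational(1, 2), Add(6, 5)) = Mul(Rational(1, 2), 11) = Rational(11, 2) ≈ 5.5000)
Function('y')(o, H) = Rational(11, 2)
Function('m')(x) = Mul(Add(2, x), Add(Rational(11, 2), Mul(2, x, Add(-3, x)))) (Function('m')(x) = Mul(Add(2, x), Add(Mul(Add(x, x), Add(x, -3)), Rational(11, 2))) = Mul(Add(2, x), Add(Mul(Mul(2, x), Add(-3, x)), Rational(11, 2))) = Mul(Add(2, x), Add(Mul(2, x, Add(-3, x)), Rational(11, 2))) = Mul(Add(2, x), Add(Rational(11, 2), Mul(2, x, Add(-3, x)))))
Mul(Mul(46, -34), Function('m')(-2)) = Mul(Mul(46, -34), Add(11, Mul(-2, Pow(-2, 2)), Mul(2, Pow(-2, 3)), Mul(Rational(-13, 2), -2))) = Mul(-1564, Add(11, Mul(-2, 4), Mul(2, -8), 13)) = Mul(-1564, Add(11, -8, -16, 13)) = Mul(-1564, 0) = 0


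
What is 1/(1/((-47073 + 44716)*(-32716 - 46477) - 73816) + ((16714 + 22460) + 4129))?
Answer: 186584085/8079650632756 ≈ 2.3093e-5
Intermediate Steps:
1/(1/((-47073 + 44716)*(-32716 - 46477) - 73816) + ((16714 + 22460) + 4129)) = 1/(1/(-2357*(-79193) - 73816) + (39174 + 4129)) = 1/(1/(186657901 - 73816) + 43303) = 1/(1/186584085 + 43303) = 1/(8079650632756/186584085) = 186584085/8079650632756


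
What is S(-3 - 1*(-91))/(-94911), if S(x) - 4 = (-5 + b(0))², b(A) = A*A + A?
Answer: -29/94911 ≈ -0.00030555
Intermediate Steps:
b(A) = A + A² (b(A) = A² + A = A + A²)
S(x) = 29 (S(x) = 4 + (-5 + 0*(1 + 0))² = 4 + (-5 + 0*1)² = 4 + (-5 + 0)² = 4 + (-5)² = 4 + 25 = 29)
S(-3 - 1*(-91))/(-94911) = 29/(-94911) = 29*(-1/94911) = -29/94911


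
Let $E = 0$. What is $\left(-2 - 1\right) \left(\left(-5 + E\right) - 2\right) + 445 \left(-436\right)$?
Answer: $-193999$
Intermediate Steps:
$\left(-2 - 1\right) \left(\left(-5 + E\right) - 2\right) + 445 \left(-436\right) = \left(-2 - 1\right) \left(\left(-5 + 0\right) - 2\right) + 445 \left(-436\right) = \left(-2 - 1\right) \left(-5 - 2\right) - 194020 = \left(-3\right) \left(-7\right) - 194020 = 21 - 194020 = -193999$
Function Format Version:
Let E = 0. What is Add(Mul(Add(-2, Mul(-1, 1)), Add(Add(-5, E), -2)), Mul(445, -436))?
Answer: -193999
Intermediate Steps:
Add(Mul(Add(-2, Mul(-1, 1)), Add(Add(-5, E), -2)), Mul(445, -436)) = Add(Mul(Add(-2, Mul(-1, 1)), Add(Add(-5, 0), -2)), Mul(445, -436)) = Add(Mul(Add(-2, -1), Add(-5, -2)), -194020) = Add(Mul(-3, -7), -194020) = Add(21, -194020) = -193999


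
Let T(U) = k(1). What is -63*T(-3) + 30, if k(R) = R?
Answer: -33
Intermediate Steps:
T(U) = 1
-63*T(-3) + 30 = -63*1 + 30 = -63 + 30 = -33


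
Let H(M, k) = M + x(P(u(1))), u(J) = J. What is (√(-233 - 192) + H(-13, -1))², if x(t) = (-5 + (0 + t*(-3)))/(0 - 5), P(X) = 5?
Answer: (9 - 5*I*√17)² ≈ -344.0 - 371.08*I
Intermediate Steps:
x(t) = 1 + 3*t/5 (x(t) = (-5 + (0 - 3*t))/(-5) = (-5 - 3*t)*(-⅕) = 1 + 3*t/5)
H(M, k) = 4 + M (H(M, k) = M + (1 + (⅗)*5) = M + (1 + 3) = M + 4 = 4 + M)
(√(-233 - 192) + H(-13, -1))² = (√(-233 - 192) + (4 - 13))² = (√(-425) - 9)² = (5*I*√17 - 9)² = (-9 + 5*I*√17)²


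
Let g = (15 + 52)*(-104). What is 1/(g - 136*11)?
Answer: -1/8464 ≈ -0.00011815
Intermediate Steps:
g = -6968 (g = 67*(-104) = -6968)
1/(g - 136*11) = 1/(-6968 - 136*11) = 1/(-6968 - 1496) = 1/(-8464) = -1/8464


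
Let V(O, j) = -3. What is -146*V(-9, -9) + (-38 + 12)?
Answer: 412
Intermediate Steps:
-146*V(-9, -9) + (-38 + 12) = -146*(-3) + (-38 + 12) = 438 - 26 = 412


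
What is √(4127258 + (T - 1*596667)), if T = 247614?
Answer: √3778205 ≈ 1943.8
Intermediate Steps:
√(4127258 + (T - 1*596667)) = √(4127258 + (247614 - 1*596667)) = √(4127258 + (247614 - 596667)) = √(4127258 - 349053) = √3778205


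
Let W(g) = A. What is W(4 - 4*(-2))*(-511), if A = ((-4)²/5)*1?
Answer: -8176/5 ≈ -1635.2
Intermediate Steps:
A = 16/5 (A = (16*(⅕))*1 = (16/5)*1 = 16/5 ≈ 3.2000)
W(g) = 16/5
W(4 - 4*(-2))*(-511) = (16/5)*(-511) = -8176/5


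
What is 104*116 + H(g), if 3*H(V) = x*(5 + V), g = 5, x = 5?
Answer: 36242/3 ≈ 12081.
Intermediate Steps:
H(V) = 25/3 + 5*V/3 (H(V) = (5*(5 + V))/3 = (25 + 5*V)/3 = 25/3 + 5*V/3)
104*116 + H(g) = 104*116 + (25/3 + (5/3)*5) = 12064 + (25/3 + 25/3) = 12064 + 50/3 = 36242/3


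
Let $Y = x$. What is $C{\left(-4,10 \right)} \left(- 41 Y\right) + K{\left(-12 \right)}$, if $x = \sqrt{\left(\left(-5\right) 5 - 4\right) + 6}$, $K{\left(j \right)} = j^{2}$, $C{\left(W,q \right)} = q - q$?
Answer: $144$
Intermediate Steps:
$C{\left(W,q \right)} = 0$
$x = i \sqrt{23}$ ($x = \sqrt{\left(-25 - 4\right) + 6} = \sqrt{-29 + 6} = \sqrt{-23} = i \sqrt{23} \approx 4.7958 i$)
$Y = i \sqrt{23} \approx 4.7958 i$
$C{\left(-4,10 \right)} \left(- 41 Y\right) + K{\left(-12 \right)} = 0 \left(- 41 i \sqrt{23}\right) + \left(-12\right)^{2} = 0 \left(- 41 i \sqrt{23}\right) + 144 = 0 + 144 = 144$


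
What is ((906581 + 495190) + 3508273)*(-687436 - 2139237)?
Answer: -13879088803612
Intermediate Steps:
((906581 + 495190) + 3508273)*(-687436 - 2139237) = (1401771 + 3508273)*(-2826673) = 4910044*(-2826673) = -13879088803612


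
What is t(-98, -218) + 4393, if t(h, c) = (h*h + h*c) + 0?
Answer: 35361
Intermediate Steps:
t(h, c) = h**2 + c*h (t(h, c) = (h**2 + c*h) + 0 = h**2 + c*h)
t(-98, -218) + 4393 = -98*(-218 - 98) + 4393 = -98*(-316) + 4393 = 30968 + 4393 = 35361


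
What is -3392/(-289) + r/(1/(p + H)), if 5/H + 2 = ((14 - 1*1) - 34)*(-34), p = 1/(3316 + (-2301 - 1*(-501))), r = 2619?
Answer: 2484359459/77986072 ≈ 31.856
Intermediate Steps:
p = 1/1516 (p = 1/(3316 + (-2301 + 501)) = 1/(3316 - 1800) = 1/1516 ≈ 0.00065963)
H = 5/712 (H = 5/(-2 + ((14 - 1*1) - 34)*(-34)) = 5/(-2 + ((14 - 1) - 34)*(-34)) = 5/(-2 + (13 - 34)*(-34)) = 5/(-2 - 21*(-34)) = 5/(-2 + 714) = 5/712 ≈ 0.0070225)
-3392/(-289) + r/(1/(p + H)) = -3392/(-289) + 2619/(1/(1/1516 + 5/712)) = -3392*(-1/289) + 2619/(1/(2073/269848)) = 3392/289 + 2619/(269848/2073) = 3392/289 + 2619*(2073/269848) = 3392/289 + 5429187/269848 = 2484359459/77986072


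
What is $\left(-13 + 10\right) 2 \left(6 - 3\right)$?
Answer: $-18$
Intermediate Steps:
$\left(-13 + 10\right) 2 \left(6 - 3\right) = - 3 \cdot 2 \left(6 - 3\right) = - 3 \cdot 2 \cdot 3 = \left(-3\right) 6 = -18$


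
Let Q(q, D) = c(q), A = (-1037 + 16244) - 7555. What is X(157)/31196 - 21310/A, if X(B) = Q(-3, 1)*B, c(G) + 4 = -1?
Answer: -167698395/59677948 ≈ -2.8101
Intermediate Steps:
A = 7652 (A = 15207 - 7555 = 7652)
c(G) = -5 (c(G) = -4 - 1 = -5)
Q(q, D) = -5
X(B) = -5*B
X(157)/31196 - 21310/A = -5*157/31196 - 21310/7652 = -785*1/31196 - 21310*1/7652 = -785/31196 - 10655/3826 = -167698395/59677948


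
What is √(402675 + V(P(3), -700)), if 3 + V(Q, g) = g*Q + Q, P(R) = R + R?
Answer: √398478 ≈ 631.25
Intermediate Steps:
P(R) = 2*R
V(Q, g) = -3 + Q + Q*g (V(Q, g) = -3 + (g*Q + Q) = -3 + (Q*g + Q) = -3 + (Q + Q*g) = -3 + Q + Q*g)
√(402675 + V(P(3), -700)) = √(402675 + (-3 + 2*3 + (2*3)*(-700))) = √(402675 + (-3 + 6 + 6*(-700))) = √(402675 + (-3 + 6 - 4200)) = √(402675 - 4197) = √398478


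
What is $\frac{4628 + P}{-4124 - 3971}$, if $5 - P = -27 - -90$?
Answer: $- \frac{914}{1619} \approx -0.56455$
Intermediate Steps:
$P = -58$ ($P = 5 - \left(-27 - -90\right) = 5 - \left(-27 + 90\right) = 5 - 63 = -58$)
$\frac{4628 + P}{-4124 - 3971} = \frac{4628 - 58}{-4124 - 3971} = \frac{4570}{-8095} = 4570 \left(- \frac{1}{8095}\right) = - \frac{914}{1619}$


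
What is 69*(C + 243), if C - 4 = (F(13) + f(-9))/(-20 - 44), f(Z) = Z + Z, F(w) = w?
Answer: 1091097/64 ≈ 17048.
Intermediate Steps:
f(Z) = 2*Z
C = 261/64 (C = 4 + (13 + 2*(-9))/(-20 - 44) = 4 + (13 - 18)/(-64) = 4 - 5*(-1/64) = 4 + 5/64 = 261/64 ≈ 4.0781)
69*(C + 243) = 69*(261/64 + 243) = 69*(15813/64) = 1091097/64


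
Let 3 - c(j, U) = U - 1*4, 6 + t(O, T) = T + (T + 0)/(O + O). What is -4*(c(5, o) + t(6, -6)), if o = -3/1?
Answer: 10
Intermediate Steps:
o = -3 (o = -3*1 = -3)
t(O, T) = -6 + T + T/(2*O) (t(O, T) = -6 + (T + (T + 0)/(O + O)) = -6 + (T + T/((2*O))) = -6 + (T + T*(1/(2*O))) = -6 + (T + T/(2*O)) = -6 + T + T/(2*O))
c(j, U) = 7 - U (c(j, U) = 3 - (U - 1*4) = 3 - (U - 4) = 3 - (-4 + U) = 3 + (4 - U) = 7 - U)
-4*(c(5, o) + t(6, -6)) = -4*((7 - 1*(-3)) + (-6 - 6 + (½)*(-6)/6)) = -4*((7 + 3) + (-6 - 6 + (½)*(-6)*(⅙))) = -4*(10 + (-6 - 6 - ½)) = -4*(10 - 25/2) = -4*(-5/2) = 10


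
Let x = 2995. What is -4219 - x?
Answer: -7214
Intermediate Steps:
-4219 - x = -4219 - 1*2995 = -4219 - 2995 = -7214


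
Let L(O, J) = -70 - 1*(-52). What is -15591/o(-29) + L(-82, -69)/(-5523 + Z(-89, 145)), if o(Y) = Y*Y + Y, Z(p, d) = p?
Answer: -21870519/1139236 ≈ -19.198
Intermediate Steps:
o(Y) = Y + Y**2 (o(Y) = Y**2 + Y = Y + Y**2)
L(O, J) = -18 (L(O, J) = -70 + 52 = -18)
-15591/o(-29) + L(-82, -69)/(-5523 + Z(-89, 145)) = -15591*(-1/(29*(1 - 29))) - 18/(-5523 - 89) = -15591/((-29*(-28))) - 18/(-5612) = -15591/812 - 18*(-1/5612) = -15591*1/812 + 9/2806 = -15591/812 + 9/2806 = -21870519/1139236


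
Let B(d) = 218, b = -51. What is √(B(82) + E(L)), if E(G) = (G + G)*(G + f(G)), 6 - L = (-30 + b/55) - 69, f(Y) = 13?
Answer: √76875182/55 ≈ 159.42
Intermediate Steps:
L = 5826/55 (L = 6 - ((-30 - 51/55) - 69) = 6 - (-1701/55 - 69) = 6 - 1*(-5496/55) = 6 + 5496/55 = 5826/55 ≈ 105.93)
E(G) = 2*G*(13 + G) (E(G) = (G + G)*(G + 13) = (2*G)*(13 + G) = 2*G*(13 + G))
√(B(82) + E(L)) = √(218 + 2*(5826/55)*(13 + 5826/55)) = √(218 + 2*(5826/55)*(6541/55)) = √(218 + 76215732/3025) = √(76875182/3025) = √76875182/55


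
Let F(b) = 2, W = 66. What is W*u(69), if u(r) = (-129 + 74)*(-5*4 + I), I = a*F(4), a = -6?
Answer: 116160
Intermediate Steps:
I = -12 (I = -6*2 = -12)
u(r) = 1760 (u(r) = (-129 + 74)*(-5*4 - 12) = -55*(-20 - 12) = -55*(-32) = 1760)
W*u(69) = 66*1760 = 116160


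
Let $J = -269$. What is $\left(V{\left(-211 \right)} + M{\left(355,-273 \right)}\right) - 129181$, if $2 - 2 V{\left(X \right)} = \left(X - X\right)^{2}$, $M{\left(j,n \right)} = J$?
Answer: $-129449$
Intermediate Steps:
$M{\left(j,n \right)} = -269$
$V{\left(X \right)} = 1$ ($V{\left(X \right)} = 1 - \frac{\left(X - X\right)^{2}}{2} = 1 - \frac{0^{2}}{2} = 1 - 0 = 1 + 0 = 1$)
$\left(V{\left(-211 \right)} + M{\left(355,-273 \right)}\right) - 129181 = \left(1 - 269\right) - 129181 = -268 - 129181 = -129449$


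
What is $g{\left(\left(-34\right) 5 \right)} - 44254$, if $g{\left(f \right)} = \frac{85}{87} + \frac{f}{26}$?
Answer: $- \frac{50057564}{1131} \approx -44260.0$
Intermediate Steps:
$g{\left(f \right)} = \frac{85}{87} + \frac{f}{26}$ ($g{\left(f \right)} = 85 \cdot \frac{1}{87} + f \frac{1}{26} = \frac{85}{87} + \frac{f}{26}$)
$g{\left(\left(-34\right) 5 \right)} - 44254 = \left(\frac{85}{87} + \frac{\left(-34\right) 5}{26}\right) - 44254 = \left(\frac{85}{87} + \frac{1}{26} \left(-170\right)\right) - 44254 = \left(\frac{85}{87} - \frac{85}{13}\right) - 44254 = - \frac{6290}{1131} - 44254 = - \frac{50057564}{1131}$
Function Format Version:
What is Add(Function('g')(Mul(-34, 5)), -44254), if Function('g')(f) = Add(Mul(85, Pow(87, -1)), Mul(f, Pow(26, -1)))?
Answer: Rational(-50057564, 1131) ≈ -44260.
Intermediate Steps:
Function('g')(f) = Add(Rational(85, 87), Mul(Rational(1, 26), f)) (Function('g')(f) = Add(Mul(85, Rational(1, 87)), Mul(f, Rational(1, 26))) = Add(Rational(85, 87), Mul(Rational(1, 26), f)))
Add(Function('g')(Mul(-34, 5)), -44254) = Add(Add(Rational(85, 87), Mul(Rational(1, 26), Mul(-34, 5))), -44254) = Add(Add(Rational(85, 87), Mul(Rational(1, 26), -170)), -44254) = Add(Add(Rational(85, 87), Rational(-85, 13)), -44254) = Add(Rational(-6290, 1131), -44254) = Rational(-50057564, 1131)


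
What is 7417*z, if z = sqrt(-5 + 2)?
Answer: 7417*I*sqrt(3) ≈ 12847.0*I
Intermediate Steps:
z = I*sqrt(3) (z = sqrt(-3) = I*sqrt(3) ≈ 1.732*I)
7417*z = 7417*(I*sqrt(3)) = 7417*I*sqrt(3)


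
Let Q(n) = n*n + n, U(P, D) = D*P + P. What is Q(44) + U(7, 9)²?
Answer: 6880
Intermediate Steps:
U(P, D) = P + D*P
Q(n) = n + n² (Q(n) = n² + n = n + n²)
Q(44) + U(7, 9)² = 44*(1 + 44) + (7*(1 + 9))² = 44*45 + (7*10)² = 1980 + 70² = 1980 + 4900 = 6880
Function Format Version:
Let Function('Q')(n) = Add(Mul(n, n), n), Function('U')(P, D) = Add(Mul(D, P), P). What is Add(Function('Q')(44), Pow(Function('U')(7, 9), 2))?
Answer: 6880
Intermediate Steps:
Function('U')(P, D) = Add(P, Mul(D, P))
Function('Q')(n) = Add(n, Pow(n, 2)) (Function('Q')(n) = Add(Pow(n, 2), n) = Add(n, Pow(n, 2)))
Add(Function('Q')(44), Pow(Function('U')(7, 9), 2)) = Add(Mul(44, Add(1, 44)), Pow(Mul(7, Add(1, 9)), 2)) = Add(Mul(44, 45), Pow(Mul(7, 10), 2)) = Add(1980, Pow(70, 2)) = Add(1980, 4900) = 6880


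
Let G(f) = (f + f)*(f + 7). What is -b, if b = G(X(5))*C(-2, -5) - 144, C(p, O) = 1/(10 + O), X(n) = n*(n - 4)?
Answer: 120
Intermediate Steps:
X(n) = n*(-4 + n)
G(f) = 2*f*(7 + f) (G(f) = (2*f)*(7 + f) = 2*f*(7 + f))
b = -120 (b = (2*(5*(-4 + 5))*(7 + 5*(-4 + 5)))/(10 - 5) - 144 = (2*(5*1)*(7 + 5*1))/5 - 144 = (2*5*(7 + 5))*(⅕) - 144 = (2*5*12)*(⅕) - 144 = 120*(⅕) - 144 = 24 - 144 = -120)
-b = -1*(-120) = 120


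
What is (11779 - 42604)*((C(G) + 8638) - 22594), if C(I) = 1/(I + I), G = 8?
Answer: 6883068375/16 ≈ 4.3019e+8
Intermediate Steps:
C(I) = 1/(2*I)
(11779 - 42604)*((C(G) + 8638) - 22594) = (11779 - 42604)*(((1/2)/8 + 8638) - 22594) = -30825*(((1/2)*(1/8) + 8638) - 22594) = -30825*((1/16 + 8638) - 22594) = -30825*(138209/16 - 22594) = -30825*(-223295/16) = 6883068375/16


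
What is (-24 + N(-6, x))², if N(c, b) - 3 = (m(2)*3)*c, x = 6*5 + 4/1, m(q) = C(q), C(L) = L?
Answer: 3249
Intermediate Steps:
m(q) = q
x = 34 (x = 30 + 4*1 = 30 + 4 = 34)
N(c, b) = 3 + 6*c (N(c, b) = 3 + (2*3)*c = 3 + 6*c)
(-24 + N(-6, x))² = (-24 + (3 + 6*(-6)))² = (-24 + (3 - 36))² = (-24 - 33)² = (-57)² = 3249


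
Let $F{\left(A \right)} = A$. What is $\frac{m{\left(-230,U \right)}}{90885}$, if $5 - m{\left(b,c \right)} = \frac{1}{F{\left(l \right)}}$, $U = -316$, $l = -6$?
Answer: $\frac{31}{545310} \approx 5.6848 \cdot 10^{-5}$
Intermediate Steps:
$m{\left(b,c \right)} = \frac{31}{6}$ ($m{\left(b,c \right)} = 5 - \frac{1}{-6} = 5 - - \frac{1}{6} = 5 + \frac{1}{6} = \frac{31}{6}$)
$\frac{m{\left(-230,U \right)}}{90885} = \frac{31}{6 \cdot 90885} = \frac{31}{6} \cdot \frac{1}{90885} = \frac{31}{545310}$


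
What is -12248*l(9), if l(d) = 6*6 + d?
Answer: -551160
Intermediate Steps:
l(d) = 36 + d
-12248*l(9) = -12248*(36 + 9) = -12248*45 = -551160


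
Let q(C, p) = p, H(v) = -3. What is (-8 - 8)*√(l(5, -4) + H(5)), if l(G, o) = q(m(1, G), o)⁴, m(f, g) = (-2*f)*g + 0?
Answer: -16*√253 ≈ -254.50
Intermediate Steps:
m(f, g) = -2*f*g (m(f, g) = -2*f*g + 0 = -2*f*g)
l(G, o) = o⁴
(-8 - 8)*√(l(5, -4) + H(5)) = (-8 - 8)*√((-4)⁴ - 3) = -16*√(256 - 3) = -16*√253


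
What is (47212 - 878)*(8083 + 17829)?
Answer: 1200606608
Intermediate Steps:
(47212 - 878)*(8083 + 17829) = 46334*25912 = 1200606608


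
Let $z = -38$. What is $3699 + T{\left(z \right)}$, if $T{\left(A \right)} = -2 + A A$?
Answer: $5141$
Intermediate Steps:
$T{\left(A \right)} = -2 + A^{2}$
$3699 + T{\left(z \right)} = 3699 - \left(2 - \left(-38\right)^{2}\right) = 3699 + \left(-2 + 1444\right) = 3699 + 1442 = 5141$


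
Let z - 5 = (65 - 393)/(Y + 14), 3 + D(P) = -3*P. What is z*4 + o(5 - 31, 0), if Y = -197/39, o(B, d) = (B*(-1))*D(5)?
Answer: -207520/349 ≈ -594.61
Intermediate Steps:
D(P) = -3 - 3*P
o(B, d) = 18*B (o(B, d) = (B*(-1))*(-3 - 3*5) = (-B)*(-3 - 15) = -B*(-18) = 18*B)
Y = -197/39 (Y = -197*1/39 = -197/39 ≈ -5.0513)
z = -11047/349 (z = 5 + (65 - 393)/(-197/39 + 14) = 5 - 328/349/39 = 5 - 328*39/349 = 5 - 12792/349 = -11047/349 ≈ -31.653)
z*4 + o(5 - 31, 0) = -11047/349*4 + 18*(5 - 31) = -44188/349 + 18*(-26) = -44188/349 - 468 = -207520/349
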